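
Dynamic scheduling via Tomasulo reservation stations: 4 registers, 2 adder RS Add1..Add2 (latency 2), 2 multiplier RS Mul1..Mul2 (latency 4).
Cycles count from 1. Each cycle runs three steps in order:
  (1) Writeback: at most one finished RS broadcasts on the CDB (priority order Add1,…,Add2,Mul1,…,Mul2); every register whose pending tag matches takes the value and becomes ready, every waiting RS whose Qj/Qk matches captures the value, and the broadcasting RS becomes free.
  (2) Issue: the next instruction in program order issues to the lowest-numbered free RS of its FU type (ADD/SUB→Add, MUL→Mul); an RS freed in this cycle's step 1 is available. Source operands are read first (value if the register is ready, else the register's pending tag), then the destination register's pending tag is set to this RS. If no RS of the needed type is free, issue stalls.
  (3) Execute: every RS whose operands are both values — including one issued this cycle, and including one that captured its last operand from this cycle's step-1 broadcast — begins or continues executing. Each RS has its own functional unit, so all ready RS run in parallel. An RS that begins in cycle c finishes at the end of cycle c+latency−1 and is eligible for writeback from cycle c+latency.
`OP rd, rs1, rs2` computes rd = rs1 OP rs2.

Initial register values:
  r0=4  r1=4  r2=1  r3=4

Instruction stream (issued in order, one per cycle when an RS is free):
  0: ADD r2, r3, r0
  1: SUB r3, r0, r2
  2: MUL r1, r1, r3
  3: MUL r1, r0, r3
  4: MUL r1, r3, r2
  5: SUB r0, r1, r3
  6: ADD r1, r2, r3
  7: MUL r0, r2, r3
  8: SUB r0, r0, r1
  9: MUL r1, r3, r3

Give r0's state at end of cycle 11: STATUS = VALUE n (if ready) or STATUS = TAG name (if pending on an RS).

STATUS = TAG Add1

  c1: issue ADD r2<-Add1  regs: r0:4,r1:4,r2:Add1,r3:4
  c2: issue SUB r3<-Add2  regs: r0:4,r1:4,r2:Add1,r3:Add2
  c3: CDB Add1=8; issue MUL r1<-Mul1  regs: r0:4,r1:Mul1,r2:8,r3:Add2
  c4: issue MUL r1<-Mul2  regs: r0:4,r1:Mul2,r2:8,r3:Add2
  c5: CDB Add2=-4; stall  regs: r0:4,r1:Mul2,r2:8,r3:-4
  c6: stall  regs: r0:4,r1:Mul2,r2:8,r3:-4
  c7: stall  regs: r0:4,r1:Mul2,r2:8,r3:-4
  c8: stall  regs: r0:4,r1:Mul2,r2:8,r3:-4
  c9: CDB Mul1=-16; issue MUL r1<-Mul1  regs: r0:4,r1:Mul1,r2:8,r3:-4
  c10: CDB Mul2=-16; issue SUB r0<-Add1  regs: r0:Add1,r1:Mul1,r2:8,r3:-4
  c11: issue ADD r1<-Add2  regs: r0:Add1,r1:Add2,r2:8,r3:-4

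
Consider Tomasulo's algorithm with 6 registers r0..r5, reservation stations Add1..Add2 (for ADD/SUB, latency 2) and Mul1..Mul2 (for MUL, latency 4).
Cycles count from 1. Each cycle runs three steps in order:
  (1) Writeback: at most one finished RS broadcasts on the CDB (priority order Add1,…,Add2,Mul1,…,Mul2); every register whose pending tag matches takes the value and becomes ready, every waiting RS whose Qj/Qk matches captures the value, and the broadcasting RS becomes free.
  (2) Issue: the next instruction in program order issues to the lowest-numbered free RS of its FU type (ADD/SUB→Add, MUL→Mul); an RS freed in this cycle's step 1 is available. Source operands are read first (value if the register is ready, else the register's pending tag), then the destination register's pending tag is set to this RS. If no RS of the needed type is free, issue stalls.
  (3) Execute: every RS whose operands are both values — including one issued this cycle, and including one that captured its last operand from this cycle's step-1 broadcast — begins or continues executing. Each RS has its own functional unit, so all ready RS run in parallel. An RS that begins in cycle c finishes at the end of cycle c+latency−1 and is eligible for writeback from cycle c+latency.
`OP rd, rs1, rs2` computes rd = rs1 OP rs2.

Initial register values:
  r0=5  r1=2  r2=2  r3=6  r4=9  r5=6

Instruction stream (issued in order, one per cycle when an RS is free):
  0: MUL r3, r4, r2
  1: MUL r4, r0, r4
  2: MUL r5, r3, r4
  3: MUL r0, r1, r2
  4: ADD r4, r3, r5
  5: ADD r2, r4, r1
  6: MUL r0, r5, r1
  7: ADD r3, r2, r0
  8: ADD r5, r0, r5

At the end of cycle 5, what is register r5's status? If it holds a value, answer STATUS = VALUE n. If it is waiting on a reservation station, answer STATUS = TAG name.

  c1: issue MUL r3<-Mul1  regs: r0:5,r1:2,r2:2,r3:Mul1,r4:9,r5:6
  c2: issue MUL r4<-Mul2  regs: r0:5,r1:2,r2:2,r3:Mul1,r4:Mul2,r5:6
  c3: stall  regs: r0:5,r1:2,r2:2,r3:Mul1,r4:Mul2,r5:6
  c4: stall  regs: r0:5,r1:2,r2:2,r3:Mul1,r4:Mul2,r5:6
  c5: CDB Mul1=18; issue MUL r5<-Mul1  regs: r0:5,r1:2,r2:2,r3:18,r4:Mul2,r5:Mul1

STATUS = TAG Mul1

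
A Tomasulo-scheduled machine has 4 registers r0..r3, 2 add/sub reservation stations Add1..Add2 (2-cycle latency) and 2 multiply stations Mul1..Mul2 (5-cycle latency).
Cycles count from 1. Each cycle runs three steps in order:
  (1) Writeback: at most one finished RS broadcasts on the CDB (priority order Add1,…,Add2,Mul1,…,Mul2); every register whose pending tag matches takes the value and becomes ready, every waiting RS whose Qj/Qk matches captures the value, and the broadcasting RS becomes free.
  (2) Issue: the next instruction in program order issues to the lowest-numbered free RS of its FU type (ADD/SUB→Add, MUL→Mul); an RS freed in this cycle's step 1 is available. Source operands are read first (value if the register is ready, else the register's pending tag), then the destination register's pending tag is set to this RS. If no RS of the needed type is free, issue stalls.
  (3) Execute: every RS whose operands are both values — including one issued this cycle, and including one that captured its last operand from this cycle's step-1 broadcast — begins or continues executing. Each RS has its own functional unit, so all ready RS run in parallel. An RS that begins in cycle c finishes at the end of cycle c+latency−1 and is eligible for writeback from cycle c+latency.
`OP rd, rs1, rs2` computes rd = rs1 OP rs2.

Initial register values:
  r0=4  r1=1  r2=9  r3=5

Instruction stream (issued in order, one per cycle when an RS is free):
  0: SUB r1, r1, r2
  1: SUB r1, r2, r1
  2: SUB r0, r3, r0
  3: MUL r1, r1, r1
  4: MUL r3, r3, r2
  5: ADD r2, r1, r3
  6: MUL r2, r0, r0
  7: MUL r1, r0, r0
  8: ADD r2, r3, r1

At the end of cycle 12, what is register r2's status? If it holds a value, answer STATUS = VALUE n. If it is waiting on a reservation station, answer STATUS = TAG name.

  c1: issue SUB r1<-Add1  regs: r0:4,r1:Add1,r2:9,r3:5
  c2: issue SUB r1<-Add2  regs: r0:4,r1:Add2,r2:9,r3:5
  c3: CDB Add1=-8; issue SUB r0<-Add1  regs: r0:Add1,r1:Add2,r2:9,r3:5
  c4: issue MUL r1<-Mul1  regs: r0:Add1,r1:Mul1,r2:9,r3:5
  c5: CDB Add1=1; issue MUL r3<-Mul2  regs: r0:1,r1:Mul1,r2:9,r3:Mul2
  c6: CDB Add2=17; issue ADD r2<-Add1  regs: r0:1,r1:Mul1,r2:Add1,r3:Mul2
  c7: stall  regs: r0:1,r1:Mul1,r2:Add1,r3:Mul2
  c8: stall  regs: r0:1,r1:Mul1,r2:Add1,r3:Mul2
  c9: stall  regs: r0:1,r1:Mul1,r2:Add1,r3:Mul2
  c10: CDB Mul2=45; issue MUL r2<-Mul2  regs: r0:1,r1:Mul1,r2:Mul2,r3:45
  c11: CDB Mul1=289; issue MUL r1<-Mul1  regs: r0:1,r1:Mul1,r2:Mul2,r3:45
  c12: issue ADD r2<-Add2  regs: r0:1,r1:Mul1,r2:Add2,r3:45

STATUS = TAG Add2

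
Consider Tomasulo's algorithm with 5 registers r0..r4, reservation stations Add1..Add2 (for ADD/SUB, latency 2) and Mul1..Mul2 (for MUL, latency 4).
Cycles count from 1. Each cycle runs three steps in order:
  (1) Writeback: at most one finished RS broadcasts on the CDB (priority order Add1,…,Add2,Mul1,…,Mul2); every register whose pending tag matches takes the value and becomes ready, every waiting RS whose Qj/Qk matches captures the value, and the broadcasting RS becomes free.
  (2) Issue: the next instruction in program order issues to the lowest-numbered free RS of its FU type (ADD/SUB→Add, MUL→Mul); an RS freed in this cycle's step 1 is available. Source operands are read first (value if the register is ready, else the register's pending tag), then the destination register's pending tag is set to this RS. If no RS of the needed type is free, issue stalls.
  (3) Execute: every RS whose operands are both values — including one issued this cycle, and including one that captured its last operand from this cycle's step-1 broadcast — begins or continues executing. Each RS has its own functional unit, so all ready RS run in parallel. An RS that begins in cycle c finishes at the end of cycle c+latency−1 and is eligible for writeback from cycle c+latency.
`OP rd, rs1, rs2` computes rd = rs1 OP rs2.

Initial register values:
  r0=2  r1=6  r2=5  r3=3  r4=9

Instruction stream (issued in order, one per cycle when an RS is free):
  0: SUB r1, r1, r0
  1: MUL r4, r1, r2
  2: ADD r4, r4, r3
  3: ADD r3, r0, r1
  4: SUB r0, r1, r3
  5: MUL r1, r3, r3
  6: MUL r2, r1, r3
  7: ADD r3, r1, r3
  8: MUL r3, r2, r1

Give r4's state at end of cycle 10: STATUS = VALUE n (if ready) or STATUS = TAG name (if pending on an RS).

c1: issue SUB r1<-Add1 | r0:2,r1:Add1,r2:5,r3:3,r4:9
c2: issue MUL r4<-Mul1 | r0:2,r1:Add1,r2:5,r3:3,r4:Mul1
c3: CDB Add1=4; issue ADD r4<-Add1 | r0:2,r1:4,r2:5,r3:3,r4:Add1
c4: issue ADD r3<-Add2 | r0:2,r1:4,r2:5,r3:Add2,r4:Add1
c5: stall | r0:2,r1:4,r2:5,r3:Add2,r4:Add1
c6: CDB Add2=6; issue SUB r0<-Add2 | r0:Add2,r1:4,r2:5,r3:6,r4:Add1
c7: CDB Mul1=20; issue MUL r1<-Mul1 | r0:Add2,r1:Mul1,r2:5,r3:6,r4:Add1
c8: CDB Add2=-2; issue MUL r2<-Mul2 | r0:-2,r1:Mul1,r2:Mul2,r3:6,r4:Add1
c9: CDB Add1=23; issue ADD r3<-Add1 | r0:-2,r1:Mul1,r2:Mul2,r3:Add1,r4:23
c10: stall | r0:-2,r1:Mul1,r2:Mul2,r3:Add1,r4:23

STATUS = VALUE 23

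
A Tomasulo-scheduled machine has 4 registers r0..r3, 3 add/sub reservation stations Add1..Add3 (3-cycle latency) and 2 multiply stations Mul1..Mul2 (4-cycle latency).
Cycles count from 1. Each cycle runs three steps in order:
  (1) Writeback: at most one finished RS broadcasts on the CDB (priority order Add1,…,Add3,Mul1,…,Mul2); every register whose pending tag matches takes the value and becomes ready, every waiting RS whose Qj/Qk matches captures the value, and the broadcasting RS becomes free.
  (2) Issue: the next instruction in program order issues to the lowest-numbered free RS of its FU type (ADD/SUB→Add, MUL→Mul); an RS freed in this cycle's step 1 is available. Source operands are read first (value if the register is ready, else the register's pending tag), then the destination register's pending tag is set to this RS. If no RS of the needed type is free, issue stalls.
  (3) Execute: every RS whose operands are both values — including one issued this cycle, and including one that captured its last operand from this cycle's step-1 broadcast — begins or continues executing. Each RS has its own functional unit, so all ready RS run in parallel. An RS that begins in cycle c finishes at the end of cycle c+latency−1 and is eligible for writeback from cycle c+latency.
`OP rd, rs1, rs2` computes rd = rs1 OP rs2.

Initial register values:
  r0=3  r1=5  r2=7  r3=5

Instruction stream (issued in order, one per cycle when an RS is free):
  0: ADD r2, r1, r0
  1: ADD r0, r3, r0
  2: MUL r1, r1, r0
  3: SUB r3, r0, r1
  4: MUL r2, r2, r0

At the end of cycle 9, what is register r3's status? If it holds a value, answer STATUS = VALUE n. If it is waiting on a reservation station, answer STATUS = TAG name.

  c1: issue ADD r2<-Add1  regs: r0:3,r1:5,r2:Add1,r3:5
  c2: issue ADD r0<-Add2  regs: r0:Add2,r1:5,r2:Add1,r3:5
  c3: issue MUL r1<-Mul1  regs: r0:Add2,r1:Mul1,r2:Add1,r3:5
  c4: CDB Add1=8; issue SUB r3<-Add1  regs: r0:Add2,r1:Mul1,r2:8,r3:Add1
  c5: CDB Add2=8; issue MUL r2<-Mul2  regs: r0:8,r1:Mul1,r2:Mul2,r3:Add1
  c6: -  regs: r0:8,r1:Mul1,r2:Mul2,r3:Add1
  c7: -  regs: r0:8,r1:Mul1,r2:Mul2,r3:Add1
  c8: -  regs: r0:8,r1:Mul1,r2:Mul2,r3:Add1
  c9: CDB Mul1=40  regs: r0:8,r1:40,r2:Mul2,r3:Add1

STATUS = TAG Add1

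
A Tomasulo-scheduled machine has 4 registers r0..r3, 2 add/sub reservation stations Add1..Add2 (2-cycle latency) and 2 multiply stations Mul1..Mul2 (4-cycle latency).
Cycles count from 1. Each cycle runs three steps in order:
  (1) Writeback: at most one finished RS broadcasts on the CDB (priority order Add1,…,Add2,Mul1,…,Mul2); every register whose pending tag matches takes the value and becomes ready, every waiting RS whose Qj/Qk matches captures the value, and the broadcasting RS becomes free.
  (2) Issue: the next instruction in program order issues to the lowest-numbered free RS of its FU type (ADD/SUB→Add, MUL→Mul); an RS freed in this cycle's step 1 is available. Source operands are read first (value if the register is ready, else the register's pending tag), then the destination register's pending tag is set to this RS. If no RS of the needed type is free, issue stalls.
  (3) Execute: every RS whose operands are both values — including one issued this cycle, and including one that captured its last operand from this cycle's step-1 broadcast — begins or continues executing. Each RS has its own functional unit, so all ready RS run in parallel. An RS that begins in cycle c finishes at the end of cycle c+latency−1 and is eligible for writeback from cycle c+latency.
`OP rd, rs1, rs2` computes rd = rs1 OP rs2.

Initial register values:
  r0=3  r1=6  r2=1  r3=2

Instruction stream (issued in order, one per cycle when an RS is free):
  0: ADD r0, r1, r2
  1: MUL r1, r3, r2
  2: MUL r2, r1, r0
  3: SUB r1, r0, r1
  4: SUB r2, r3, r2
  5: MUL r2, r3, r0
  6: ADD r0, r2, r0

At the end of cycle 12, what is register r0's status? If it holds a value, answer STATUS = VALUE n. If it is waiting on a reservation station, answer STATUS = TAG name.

cycle 1: issue ADD r0<-Add1 // r0:Add1,r1:6,r2:1,r3:2
cycle 2: issue MUL r1<-Mul1 // r0:Add1,r1:Mul1,r2:1,r3:2
cycle 3: CDB Add1=7; issue MUL r2<-Mul2 // r0:7,r1:Mul1,r2:Mul2,r3:2
cycle 4: issue SUB r1<-Add1 // r0:7,r1:Add1,r2:Mul2,r3:2
cycle 5: issue SUB r2<-Add2 // r0:7,r1:Add1,r2:Add2,r3:2
cycle 6: CDB Mul1=2; issue MUL r2<-Mul1 // r0:7,r1:Add1,r2:Mul1,r3:2
cycle 7: stall // r0:7,r1:Add1,r2:Mul1,r3:2
cycle 8: CDB Add1=5; issue ADD r0<-Add1 // r0:Add1,r1:5,r2:Mul1,r3:2
cycle 9: - // r0:Add1,r1:5,r2:Mul1,r3:2
cycle 10: CDB Mul1=14 // r0:Add1,r1:5,r2:14,r3:2
cycle 11: CDB Mul2=14 // r0:Add1,r1:5,r2:14,r3:2
cycle 12: CDB Add1=21 // r0:21,r1:5,r2:14,r3:2

STATUS = VALUE 21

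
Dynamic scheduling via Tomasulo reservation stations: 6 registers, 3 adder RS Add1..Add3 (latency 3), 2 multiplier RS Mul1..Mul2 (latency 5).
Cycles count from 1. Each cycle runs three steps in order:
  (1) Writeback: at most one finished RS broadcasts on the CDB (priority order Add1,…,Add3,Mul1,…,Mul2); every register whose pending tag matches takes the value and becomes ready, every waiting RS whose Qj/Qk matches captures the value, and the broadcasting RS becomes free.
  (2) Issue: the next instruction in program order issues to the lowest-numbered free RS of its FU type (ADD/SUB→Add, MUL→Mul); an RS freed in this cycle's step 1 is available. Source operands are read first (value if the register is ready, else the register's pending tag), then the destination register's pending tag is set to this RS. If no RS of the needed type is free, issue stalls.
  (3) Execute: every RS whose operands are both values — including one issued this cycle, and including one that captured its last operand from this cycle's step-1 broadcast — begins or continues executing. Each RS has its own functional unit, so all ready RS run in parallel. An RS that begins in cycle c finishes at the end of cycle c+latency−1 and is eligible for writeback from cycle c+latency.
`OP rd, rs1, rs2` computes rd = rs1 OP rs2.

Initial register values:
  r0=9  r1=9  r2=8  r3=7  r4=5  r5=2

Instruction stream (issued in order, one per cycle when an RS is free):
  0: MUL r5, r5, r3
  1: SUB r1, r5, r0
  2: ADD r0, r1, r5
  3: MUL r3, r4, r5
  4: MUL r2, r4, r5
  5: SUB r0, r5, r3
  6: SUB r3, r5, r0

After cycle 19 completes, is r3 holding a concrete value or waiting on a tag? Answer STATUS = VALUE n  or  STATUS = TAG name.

STATUS = VALUE 70

c1: issue MUL r5<-Mul1 | r0:9,r1:9,r2:8,r3:7,r4:5,r5:Mul1
c2: issue SUB r1<-Add1 | r0:9,r1:Add1,r2:8,r3:7,r4:5,r5:Mul1
c3: issue ADD r0<-Add2 | r0:Add2,r1:Add1,r2:8,r3:7,r4:5,r5:Mul1
c4: issue MUL r3<-Mul2 | r0:Add2,r1:Add1,r2:8,r3:Mul2,r4:5,r5:Mul1
c5: stall | r0:Add2,r1:Add1,r2:8,r3:Mul2,r4:5,r5:Mul1
c6: CDB Mul1=14; issue MUL r2<-Mul1 | r0:Add2,r1:Add1,r2:Mul1,r3:Mul2,r4:5,r5:14
c7: issue SUB r0<-Add3 | r0:Add3,r1:Add1,r2:Mul1,r3:Mul2,r4:5,r5:14
c8: stall | r0:Add3,r1:Add1,r2:Mul1,r3:Mul2,r4:5,r5:14
c9: CDB Add1=5; issue SUB r3<-Add1 | r0:Add3,r1:5,r2:Mul1,r3:Add1,r4:5,r5:14
c10: - | r0:Add3,r1:5,r2:Mul1,r3:Add1,r4:5,r5:14
c11: CDB Mul1=70 | r0:Add3,r1:5,r2:70,r3:Add1,r4:5,r5:14
c12: CDB Add2=19 | r0:Add3,r1:5,r2:70,r3:Add1,r4:5,r5:14
c13: CDB Mul2=70 | r0:Add3,r1:5,r2:70,r3:Add1,r4:5,r5:14
c14: - | r0:Add3,r1:5,r2:70,r3:Add1,r4:5,r5:14
c15: - | r0:Add3,r1:5,r2:70,r3:Add1,r4:5,r5:14
c16: CDB Add3=-56 | r0:-56,r1:5,r2:70,r3:Add1,r4:5,r5:14
c17: - | r0:-56,r1:5,r2:70,r3:Add1,r4:5,r5:14
c18: - | r0:-56,r1:5,r2:70,r3:Add1,r4:5,r5:14
c19: CDB Add1=70 | r0:-56,r1:5,r2:70,r3:70,r4:5,r5:14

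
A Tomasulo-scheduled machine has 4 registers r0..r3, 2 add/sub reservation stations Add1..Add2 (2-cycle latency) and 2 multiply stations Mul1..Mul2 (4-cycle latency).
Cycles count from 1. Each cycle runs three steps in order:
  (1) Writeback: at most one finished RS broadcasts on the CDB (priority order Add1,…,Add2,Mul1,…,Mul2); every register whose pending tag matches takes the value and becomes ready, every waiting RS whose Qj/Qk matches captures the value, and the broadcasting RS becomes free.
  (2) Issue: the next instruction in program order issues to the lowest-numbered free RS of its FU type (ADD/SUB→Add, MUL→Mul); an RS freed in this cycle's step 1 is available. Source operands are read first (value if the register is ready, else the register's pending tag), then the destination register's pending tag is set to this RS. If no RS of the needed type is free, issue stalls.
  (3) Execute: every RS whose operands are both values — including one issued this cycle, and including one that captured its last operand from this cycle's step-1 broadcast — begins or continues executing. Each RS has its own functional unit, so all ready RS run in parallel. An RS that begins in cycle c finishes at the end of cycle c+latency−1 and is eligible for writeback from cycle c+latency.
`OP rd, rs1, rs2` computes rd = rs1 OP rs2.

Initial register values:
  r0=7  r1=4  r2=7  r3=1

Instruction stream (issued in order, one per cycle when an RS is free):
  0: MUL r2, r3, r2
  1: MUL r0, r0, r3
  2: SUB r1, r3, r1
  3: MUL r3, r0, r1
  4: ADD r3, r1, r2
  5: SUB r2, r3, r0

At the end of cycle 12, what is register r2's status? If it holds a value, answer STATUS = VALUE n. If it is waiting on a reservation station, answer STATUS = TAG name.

  c1: issue MUL r2<-Mul1  regs: r0:7,r1:4,r2:Mul1,r3:1
  c2: issue MUL r0<-Mul2  regs: r0:Mul2,r1:4,r2:Mul1,r3:1
  c3: issue SUB r1<-Add1  regs: r0:Mul2,r1:Add1,r2:Mul1,r3:1
  c4: stall  regs: r0:Mul2,r1:Add1,r2:Mul1,r3:1
  c5: CDB Add1=-3; stall  regs: r0:Mul2,r1:-3,r2:Mul1,r3:1
  c6: CDB Mul1=7; issue MUL r3<-Mul1  regs: r0:Mul2,r1:-3,r2:7,r3:Mul1
  c7: CDB Mul2=7; issue ADD r3<-Add1  regs: r0:7,r1:-3,r2:7,r3:Add1
  c8: issue SUB r2<-Add2  regs: r0:7,r1:-3,r2:Add2,r3:Add1
  c9: CDB Add1=4  regs: r0:7,r1:-3,r2:Add2,r3:4
  c10: -  regs: r0:7,r1:-3,r2:Add2,r3:4
  c11: CDB Add2=-3  regs: r0:7,r1:-3,r2:-3,r3:4
  c12: CDB Mul1=-21  regs: r0:7,r1:-3,r2:-3,r3:4

STATUS = VALUE -3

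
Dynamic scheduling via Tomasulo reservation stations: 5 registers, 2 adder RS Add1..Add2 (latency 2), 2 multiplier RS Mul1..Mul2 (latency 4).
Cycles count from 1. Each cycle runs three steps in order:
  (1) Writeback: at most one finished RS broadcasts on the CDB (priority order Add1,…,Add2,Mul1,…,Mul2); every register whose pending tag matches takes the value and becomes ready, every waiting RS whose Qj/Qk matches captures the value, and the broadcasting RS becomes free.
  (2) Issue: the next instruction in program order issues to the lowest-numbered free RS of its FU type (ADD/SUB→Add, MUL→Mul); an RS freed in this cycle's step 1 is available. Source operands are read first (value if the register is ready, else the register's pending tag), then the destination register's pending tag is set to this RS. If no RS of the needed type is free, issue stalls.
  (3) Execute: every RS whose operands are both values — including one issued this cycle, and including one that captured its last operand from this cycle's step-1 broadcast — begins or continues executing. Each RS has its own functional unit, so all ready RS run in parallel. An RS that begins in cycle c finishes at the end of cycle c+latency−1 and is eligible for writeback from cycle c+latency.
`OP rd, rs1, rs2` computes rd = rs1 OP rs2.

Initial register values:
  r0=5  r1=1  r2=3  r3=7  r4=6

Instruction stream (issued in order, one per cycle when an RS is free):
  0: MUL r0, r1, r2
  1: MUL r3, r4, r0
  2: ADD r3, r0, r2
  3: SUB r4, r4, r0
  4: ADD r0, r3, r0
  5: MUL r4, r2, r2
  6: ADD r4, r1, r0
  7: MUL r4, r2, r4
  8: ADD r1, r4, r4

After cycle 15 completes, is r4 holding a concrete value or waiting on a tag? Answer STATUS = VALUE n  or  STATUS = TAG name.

STATUS = VALUE 30

  c1: issue MUL r0<-Mul1  regs: r0:Mul1,r1:1,r2:3,r3:7,r4:6
  c2: issue MUL r3<-Mul2  regs: r0:Mul1,r1:1,r2:3,r3:Mul2,r4:6
  c3: issue ADD r3<-Add1  regs: r0:Mul1,r1:1,r2:3,r3:Add1,r4:6
  c4: issue SUB r4<-Add2  regs: r0:Mul1,r1:1,r2:3,r3:Add1,r4:Add2
  c5: CDB Mul1=3; stall  regs: r0:3,r1:1,r2:3,r3:Add1,r4:Add2
  c6: stall  regs: r0:3,r1:1,r2:3,r3:Add1,r4:Add2
  c7: CDB Add1=6; issue ADD r0<-Add1  regs: r0:Add1,r1:1,r2:3,r3:6,r4:Add2
  c8: CDB Add2=3; issue MUL r4<-Mul1  regs: r0:Add1,r1:1,r2:3,r3:6,r4:Mul1
  c9: CDB Add1=9; issue ADD r4<-Add1  regs: r0:9,r1:1,r2:3,r3:6,r4:Add1
  c10: CDB Mul2=18; issue MUL r4<-Mul2  regs: r0:9,r1:1,r2:3,r3:6,r4:Mul2
  c11: CDB Add1=10; issue ADD r1<-Add1  regs: r0:9,r1:Add1,r2:3,r3:6,r4:Mul2
  c12: CDB Mul1=9  regs: r0:9,r1:Add1,r2:3,r3:6,r4:Mul2
  c13: -  regs: r0:9,r1:Add1,r2:3,r3:6,r4:Mul2
  c14: -  regs: r0:9,r1:Add1,r2:3,r3:6,r4:Mul2
  c15: CDB Mul2=30  regs: r0:9,r1:Add1,r2:3,r3:6,r4:30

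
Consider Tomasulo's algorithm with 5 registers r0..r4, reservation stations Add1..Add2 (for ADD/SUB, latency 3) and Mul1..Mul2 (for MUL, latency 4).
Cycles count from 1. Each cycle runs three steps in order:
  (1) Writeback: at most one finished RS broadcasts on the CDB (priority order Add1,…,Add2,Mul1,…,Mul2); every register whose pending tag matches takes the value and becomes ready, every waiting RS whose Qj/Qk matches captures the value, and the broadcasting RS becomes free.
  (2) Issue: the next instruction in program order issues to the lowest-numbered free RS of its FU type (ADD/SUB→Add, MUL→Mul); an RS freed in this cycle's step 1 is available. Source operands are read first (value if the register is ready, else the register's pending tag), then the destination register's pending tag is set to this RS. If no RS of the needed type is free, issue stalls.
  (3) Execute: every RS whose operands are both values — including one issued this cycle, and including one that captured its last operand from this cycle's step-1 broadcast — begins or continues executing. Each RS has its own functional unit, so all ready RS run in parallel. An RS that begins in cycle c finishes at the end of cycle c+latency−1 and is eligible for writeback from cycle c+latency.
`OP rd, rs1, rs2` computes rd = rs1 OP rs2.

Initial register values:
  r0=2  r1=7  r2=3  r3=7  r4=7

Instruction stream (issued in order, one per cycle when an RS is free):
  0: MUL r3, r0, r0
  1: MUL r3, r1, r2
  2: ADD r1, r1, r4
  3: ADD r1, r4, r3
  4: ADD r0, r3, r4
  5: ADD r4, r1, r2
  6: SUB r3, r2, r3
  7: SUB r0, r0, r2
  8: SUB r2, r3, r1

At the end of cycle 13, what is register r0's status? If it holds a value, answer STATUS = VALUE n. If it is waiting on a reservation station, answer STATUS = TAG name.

  c1: issue MUL r3<-Mul1  regs: r0:2,r1:7,r2:3,r3:Mul1,r4:7
  c2: issue MUL r3<-Mul2  regs: r0:2,r1:7,r2:3,r3:Mul2,r4:7
  c3: issue ADD r1<-Add1  regs: r0:2,r1:Add1,r2:3,r3:Mul2,r4:7
  c4: issue ADD r1<-Add2  regs: r0:2,r1:Add2,r2:3,r3:Mul2,r4:7
  c5: CDB Mul1=4; stall  regs: r0:2,r1:Add2,r2:3,r3:Mul2,r4:7
  c6: CDB Add1=14; issue ADD r0<-Add1  regs: r0:Add1,r1:Add2,r2:3,r3:Mul2,r4:7
  c7: CDB Mul2=21; stall  regs: r0:Add1,r1:Add2,r2:3,r3:21,r4:7
  c8: stall  regs: r0:Add1,r1:Add2,r2:3,r3:21,r4:7
  c9: stall  regs: r0:Add1,r1:Add2,r2:3,r3:21,r4:7
  c10: CDB Add1=28; issue ADD r4<-Add1  regs: r0:28,r1:Add2,r2:3,r3:21,r4:Add1
  c11: CDB Add2=28; issue SUB r3<-Add2  regs: r0:28,r1:28,r2:3,r3:Add2,r4:Add1
  c12: stall  regs: r0:28,r1:28,r2:3,r3:Add2,r4:Add1
  c13: stall  regs: r0:28,r1:28,r2:3,r3:Add2,r4:Add1

STATUS = VALUE 28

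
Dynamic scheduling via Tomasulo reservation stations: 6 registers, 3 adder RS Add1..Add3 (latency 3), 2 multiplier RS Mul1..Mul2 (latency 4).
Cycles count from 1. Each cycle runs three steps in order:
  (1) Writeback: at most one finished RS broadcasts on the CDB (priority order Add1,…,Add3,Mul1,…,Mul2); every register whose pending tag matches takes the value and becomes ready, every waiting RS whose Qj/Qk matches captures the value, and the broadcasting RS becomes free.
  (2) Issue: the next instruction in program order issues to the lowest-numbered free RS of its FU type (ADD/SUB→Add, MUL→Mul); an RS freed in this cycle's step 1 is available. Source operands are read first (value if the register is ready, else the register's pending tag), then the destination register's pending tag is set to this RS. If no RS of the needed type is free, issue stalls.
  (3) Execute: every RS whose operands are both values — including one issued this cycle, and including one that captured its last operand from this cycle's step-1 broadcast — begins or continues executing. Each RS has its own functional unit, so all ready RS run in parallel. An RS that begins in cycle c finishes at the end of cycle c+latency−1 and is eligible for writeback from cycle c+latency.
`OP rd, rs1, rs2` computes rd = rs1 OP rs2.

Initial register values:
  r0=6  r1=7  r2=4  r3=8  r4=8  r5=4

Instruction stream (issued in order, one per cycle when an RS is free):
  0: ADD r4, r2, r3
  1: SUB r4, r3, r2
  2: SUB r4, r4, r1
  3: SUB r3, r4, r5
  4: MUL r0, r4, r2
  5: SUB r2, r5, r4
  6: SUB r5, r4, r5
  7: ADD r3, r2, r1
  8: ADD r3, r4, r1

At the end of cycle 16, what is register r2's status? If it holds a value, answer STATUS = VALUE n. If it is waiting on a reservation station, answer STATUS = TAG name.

STATUS = VALUE 7

cycle 1: issue ADD r4<-Add1 // r0:6,r1:7,r2:4,r3:8,r4:Add1,r5:4
cycle 2: issue SUB r4<-Add2 // r0:6,r1:7,r2:4,r3:8,r4:Add2,r5:4
cycle 3: issue SUB r4<-Add3 // r0:6,r1:7,r2:4,r3:8,r4:Add3,r5:4
cycle 4: CDB Add1=12; issue SUB r3<-Add1 // r0:6,r1:7,r2:4,r3:Add1,r4:Add3,r5:4
cycle 5: CDB Add2=4; issue MUL r0<-Mul1 // r0:Mul1,r1:7,r2:4,r3:Add1,r4:Add3,r5:4
cycle 6: issue SUB r2<-Add2 // r0:Mul1,r1:7,r2:Add2,r3:Add1,r4:Add3,r5:4
cycle 7: stall // r0:Mul1,r1:7,r2:Add2,r3:Add1,r4:Add3,r5:4
cycle 8: CDB Add3=-3; issue SUB r5<-Add3 // r0:Mul1,r1:7,r2:Add2,r3:Add1,r4:-3,r5:Add3
cycle 9: stall // r0:Mul1,r1:7,r2:Add2,r3:Add1,r4:-3,r5:Add3
cycle 10: stall // r0:Mul1,r1:7,r2:Add2,r3:Add1,r4:-3,r5:Add3
cycle 11: CDB Add1=-7; issue ADD r3<-Add1 // r0:Mul1,r1:7,r2:Add2,r3:Add1,r4:-3,r5:Add3
cycle 12: CDB Add2=7; issue ADD r3<-Add2 // r0:Mul1,r1:7,r2:7,r3:Add2,r4:-3,r5:Add3
cycle 13: CDB Add3=-7 // r0:Mul1,r1:7,r2:7,r3:Add2,r4:-3,r5:-7
cycle 14: CDB Mul1=-12 // r0:-12,r1:7,r2:7,r3:Add2,r4:-3,r5:-7
cycle 15: CDB Add1=14 // r0:-12,r1:7,r2:7,r3:Add2,r4:-3,r5:-7
cycle 16: CDB Add2=4 // r0:-12,r1:7,r2:7,r3:4,r4:-3,r5:-7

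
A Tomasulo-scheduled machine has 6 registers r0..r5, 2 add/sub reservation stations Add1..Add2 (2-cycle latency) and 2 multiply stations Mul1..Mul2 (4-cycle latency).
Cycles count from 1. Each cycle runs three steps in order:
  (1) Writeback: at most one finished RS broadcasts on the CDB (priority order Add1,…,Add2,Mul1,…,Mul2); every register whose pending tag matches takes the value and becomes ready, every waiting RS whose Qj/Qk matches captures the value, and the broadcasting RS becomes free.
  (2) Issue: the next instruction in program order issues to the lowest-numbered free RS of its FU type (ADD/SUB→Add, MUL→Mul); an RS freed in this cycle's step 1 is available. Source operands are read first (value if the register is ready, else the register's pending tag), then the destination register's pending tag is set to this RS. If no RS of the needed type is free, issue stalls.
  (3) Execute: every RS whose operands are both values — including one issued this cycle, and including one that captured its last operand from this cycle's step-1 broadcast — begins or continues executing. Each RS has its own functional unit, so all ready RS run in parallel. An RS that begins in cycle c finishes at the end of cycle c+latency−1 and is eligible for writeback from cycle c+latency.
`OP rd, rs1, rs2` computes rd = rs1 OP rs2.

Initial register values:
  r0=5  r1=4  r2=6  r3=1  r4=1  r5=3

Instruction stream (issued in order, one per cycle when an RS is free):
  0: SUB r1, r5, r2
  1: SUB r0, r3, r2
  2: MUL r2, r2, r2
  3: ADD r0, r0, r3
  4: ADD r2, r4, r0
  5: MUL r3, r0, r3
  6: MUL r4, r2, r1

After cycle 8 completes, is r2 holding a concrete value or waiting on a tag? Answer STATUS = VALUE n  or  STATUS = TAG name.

  c1: issue SUB r1<-Add1  regs: r0:5,r1:Add1,r2:6,r3:1,r4:1,r5:3
  c2: issue SUB r0<-Add2  regs: r0:Add2,r1:Add1,r2:6,r3:1,r4:1,r5:3
  c3: CDB Add1=-3; issue MUL r2<-Mul1  regs: r0:Add2,r1:-3,r2:Mul1,r3:1,r4:1,r5:3
  c4: CDB Add2=-5; issue ADD r0<-Add1  regs: r0:Add1,r1:-3,r2:Mul1,r3:1,r4:1,r5:3
  c5: issue ADD r2<-Add2  regs: r0:Add1,r1:-3,r2:Add2,r3:1,r4:1,r5:3
  c6: CDB Add1=-4; issue MUL r3<-Mul2  regs: r0:-4,r1:-3,r2:Add2,r3:Mul2,r4:1,r5:3
  c7: CDB Mul1=36; issue MUL r4<-Mul1  regs: r0:-4,r1:-3,r2:Add2,r3:Mul2,r4:Mul1,r5:3
  c8: CDB Add2=-3  regs: r0:-4,r1:-3,r2:-3,r3:Mul2,r4:Mul1,r5:3

STATUS = VALUE -3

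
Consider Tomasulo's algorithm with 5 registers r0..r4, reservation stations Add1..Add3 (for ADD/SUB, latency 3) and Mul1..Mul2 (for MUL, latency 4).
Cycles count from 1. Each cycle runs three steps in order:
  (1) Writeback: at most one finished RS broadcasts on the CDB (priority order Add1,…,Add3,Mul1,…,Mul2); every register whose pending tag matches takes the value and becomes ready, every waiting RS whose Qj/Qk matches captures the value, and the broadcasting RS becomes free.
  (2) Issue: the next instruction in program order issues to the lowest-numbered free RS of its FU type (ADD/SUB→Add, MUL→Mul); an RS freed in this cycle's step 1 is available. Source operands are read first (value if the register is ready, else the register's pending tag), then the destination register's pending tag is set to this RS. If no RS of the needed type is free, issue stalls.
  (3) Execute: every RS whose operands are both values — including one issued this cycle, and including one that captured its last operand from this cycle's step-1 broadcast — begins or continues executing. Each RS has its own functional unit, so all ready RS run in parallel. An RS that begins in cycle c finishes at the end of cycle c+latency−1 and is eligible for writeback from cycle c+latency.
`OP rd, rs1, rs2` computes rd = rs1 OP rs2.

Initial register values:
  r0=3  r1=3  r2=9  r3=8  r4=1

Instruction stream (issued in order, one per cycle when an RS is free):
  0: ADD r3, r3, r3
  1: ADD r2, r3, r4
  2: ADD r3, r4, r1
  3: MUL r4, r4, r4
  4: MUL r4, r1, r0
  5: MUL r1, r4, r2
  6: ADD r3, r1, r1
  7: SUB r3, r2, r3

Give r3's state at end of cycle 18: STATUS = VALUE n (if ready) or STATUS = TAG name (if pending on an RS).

STATUS = TAG Add2

cycle 1: issue ADD r3<-Add1 // r0:3,r1:3,r2:9,r3:Add1,r4:1
cycle 2: issue ADD r2<-Add2 // r0:3,r1:3,r2:Add2,r3:Add1,r4:1
cycle 3: issue ADD r3<-Add3 // r0:3,r1:3,r2:Add2,r3:Add3,r4:1
cycle 4: CDB Add1=16; issue MUL r4<-Mul1 // r0:3,r1:3,r2:Add2,r3:Add3,r4:Mul1
cycle 5: issue MUL r4<-Mul2 // r0:3,r1:3,r2:Add2,r3:Add3,r4:Mul2
cycle 6: CDB Add3=4; stall // r0:3,r1:3,r2:Add2,r3:4,r4:Mul2
cycle 7: CDB Add2=17; stall // r0:3,r1:3,r2:17,r3:4,r4:Mul2
cycle 8: CDB Mul1=1; issue MUL r1<-Mul1 // r0:3,r1:Mul1,r2:17,r3:4,r4:Mul2
cycle 9: CDB Mul2=9; issue ADD r3<-Add1 // r0:3,r1:Mul1,r2:17,r3:Add1,r4:9
cycle 10: issue SUB r3<-Add2 // r0:3,r1:Mul1,r2:17,r3:Add2,r4:9
cycle 11: - // r0:3,r1:Mul1,r2:17,r3:Add2,r4:9
cycle 12: - // r0:3,r1:Mul1,r2:17,r3:Add2,r4:9
cycle 13: CDB Mul1=153 // r0:3,r1:153,r2:17,r3:Add2,r4:9
cycle 14: - // r0:3,r1:153,r2:17,r3:Add2,r4:9
cycle 15: - // r0:3,r1:153,r2:17,r3:Add2,r4:9
cycle 16: CDB Add1=306 // r0:3,r1:153,r2:17,r3:Add2,r4:9
cycle 17: - // r0:3,r1:153,r2:17,r3:Add2,r4:9
cycle 18: - // r0:3,r1:153,r2:17,r3:Add2,r4:9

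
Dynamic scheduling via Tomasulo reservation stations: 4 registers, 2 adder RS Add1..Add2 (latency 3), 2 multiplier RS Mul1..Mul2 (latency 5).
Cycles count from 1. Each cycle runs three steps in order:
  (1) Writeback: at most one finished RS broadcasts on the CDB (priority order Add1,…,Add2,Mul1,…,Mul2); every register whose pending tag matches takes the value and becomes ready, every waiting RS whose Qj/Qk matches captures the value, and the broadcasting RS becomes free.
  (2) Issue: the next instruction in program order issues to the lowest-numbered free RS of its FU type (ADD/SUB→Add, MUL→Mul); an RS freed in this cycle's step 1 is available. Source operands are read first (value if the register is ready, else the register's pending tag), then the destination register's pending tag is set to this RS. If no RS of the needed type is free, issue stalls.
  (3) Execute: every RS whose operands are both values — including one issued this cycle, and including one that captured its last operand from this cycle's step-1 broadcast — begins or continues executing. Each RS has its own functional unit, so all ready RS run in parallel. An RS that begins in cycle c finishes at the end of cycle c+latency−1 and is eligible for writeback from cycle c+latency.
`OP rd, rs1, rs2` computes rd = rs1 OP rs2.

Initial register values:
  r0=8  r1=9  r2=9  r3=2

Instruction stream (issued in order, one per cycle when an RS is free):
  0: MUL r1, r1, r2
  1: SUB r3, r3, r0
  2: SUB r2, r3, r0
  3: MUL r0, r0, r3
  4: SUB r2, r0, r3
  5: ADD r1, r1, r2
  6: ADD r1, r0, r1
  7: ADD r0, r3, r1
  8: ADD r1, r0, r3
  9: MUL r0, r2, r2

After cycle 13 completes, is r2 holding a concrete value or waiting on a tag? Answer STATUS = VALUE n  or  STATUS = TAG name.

  c1: issue MUL r1<-Mul1  regs: r0:8,r1:Mul1,r2:9,r3:2
  c2: issue SUB r3<-Add1  regs: r0:8,r1:Mul1,r2:9,r3:Add1
  c3: issue SUB r2<-Add2  regs: r0:8,r1:Mul1,r2:Add2,r3:Add1
  c4: issue MUL r0<-Mul2  regs: r0:Mul2,r1:Mul1,r2:Add2,r3:Add1
  c5: CDB Add1=-6; issue SUB r2<-Add1  regs: r0:Mul2,r1:Mul1,r2:Add1,r3:-6
  c6: CDB Mul1=81; stall  regs: r0:Mul2,r1:81,r2:Add1,r3:-6
  c7: stall  regs: r0:Mul2,r1:81,r2:Add1,r3:-6
  c8: CDB Add2=-14; issue ADD r1<-Add2  regs: r0:Mul2,r1:Add2,r2:Add1,r3:-6
  c9: stall  regs: r0:Mul2,r1:Add2,r2:Add1,r3:-6
  c10: CDB Mul2=-48; stall  regs: r0:-48,r1:Add2,r2:Add1,r3:-6
  c11: stall  regs: r0:-48,r1:Add2,r2:Add1,r3:-6
  c12: stall  regs: r0:-48,r1:Add2,r2:Add1,r3:-6
  c13: CDB Add1=-42; issue ADD r1<-Add1  regs: r0:-48,r1:Add1,r2:-42,r3:-6

STATUS = VALUE -42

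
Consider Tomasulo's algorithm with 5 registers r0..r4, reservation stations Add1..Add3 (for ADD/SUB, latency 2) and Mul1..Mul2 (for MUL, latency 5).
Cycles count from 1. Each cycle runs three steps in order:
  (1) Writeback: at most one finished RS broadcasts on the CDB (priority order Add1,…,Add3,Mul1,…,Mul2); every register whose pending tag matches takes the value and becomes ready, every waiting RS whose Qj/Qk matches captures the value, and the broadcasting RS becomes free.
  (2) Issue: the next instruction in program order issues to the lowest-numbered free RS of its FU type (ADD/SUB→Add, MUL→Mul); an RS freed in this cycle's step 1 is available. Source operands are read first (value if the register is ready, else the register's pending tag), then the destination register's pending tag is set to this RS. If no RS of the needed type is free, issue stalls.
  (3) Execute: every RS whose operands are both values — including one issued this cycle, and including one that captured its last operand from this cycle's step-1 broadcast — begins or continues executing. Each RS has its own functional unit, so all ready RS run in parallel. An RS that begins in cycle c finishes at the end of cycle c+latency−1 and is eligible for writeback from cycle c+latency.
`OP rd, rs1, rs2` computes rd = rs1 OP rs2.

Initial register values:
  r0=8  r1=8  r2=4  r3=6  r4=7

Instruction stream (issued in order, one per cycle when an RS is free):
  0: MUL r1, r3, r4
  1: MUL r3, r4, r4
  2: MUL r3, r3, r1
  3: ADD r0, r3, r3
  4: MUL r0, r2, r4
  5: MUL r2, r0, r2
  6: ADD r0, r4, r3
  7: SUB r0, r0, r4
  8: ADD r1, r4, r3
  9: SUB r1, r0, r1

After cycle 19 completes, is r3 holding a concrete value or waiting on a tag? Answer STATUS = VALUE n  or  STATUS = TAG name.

STATUS = VALUE 2058

c1: issue MUL r1<-Mul1 | r0:8,r1:Mul1,r2:4,r3:6,r4:7
c2: issue MUL r3<-Mul2 | r0:8,r1:Mul1,r2:4,r3:Mul2,r4:7
c3: stall | r0:8,r1:Mul1,r2:4,r3:Mul2,r4:7
c4: stall | r0:8,r1:Mul1,r2:4,r3:Mul2,r4:7
c5: stall | r0:8,r1:Mul1,r2:4,r3:Mul2,r4:7
c6: CDB Mul1=42; issue MUL r3<-Mul1 | r0:8,r1:42,r2:4,r3:Mul1,r4:7
c7: CDB Mul2=49; issue ADD r0<-Add1 | r0:Add1,r1:42,r2:4,r3:Mul1,r4:7
c8: issue MUL r0<-Mul2 | r0:Mul2,r1:42,r2:4,r3:Mul1,r4:7
c9: stall | r0:Mul2,r1:42,r2:4,r3:Mul1,r4:7
c10: stall | r0:Mul2,r1:42,r2:4,r3:Mul1,r4:7
c11: stall | r0:Mul2,r1:42,r2:4,r3:Mul1,r4:7
c12: CDB Mul1=2058; issue MUL r2<-Mul1 | r0:Mul2,r1:42,r2:Mul1,r3:2058,r4:7
c13: CDB Mul2=28; issue ADD r0<-Add2 | r0:Add2,r1:42,r2:Mul1,r3:2058,r4:7
c14: CDB Add1=4116; issue SUB r0<-Add1 | r0:Add1,r1:42,r2:Mul1,r3:2058,r4:7
c15: CDB Add2=2065; issue ADD r1<-Add2 | r0:Add1,r1:Add2,r2:Mul1,r3:2058,r4:7
c16: issue SUB r1<-Add3 | r0:Add1,r1:Add3,r2:Mul1,r3:2058,r4:7
c17: CDB Add1=2058 | r0:2058,r1:Add3,r2:Mul1,r3:2058,r4:7
c18: CDB Add2=2065 | r0:2058,r1:Add3,r2:Mul1,r3:2058,r4:7
c19: CDB Mul1=112 | r0:2058,r1:Add3,r2:112,r3:2058,r4:7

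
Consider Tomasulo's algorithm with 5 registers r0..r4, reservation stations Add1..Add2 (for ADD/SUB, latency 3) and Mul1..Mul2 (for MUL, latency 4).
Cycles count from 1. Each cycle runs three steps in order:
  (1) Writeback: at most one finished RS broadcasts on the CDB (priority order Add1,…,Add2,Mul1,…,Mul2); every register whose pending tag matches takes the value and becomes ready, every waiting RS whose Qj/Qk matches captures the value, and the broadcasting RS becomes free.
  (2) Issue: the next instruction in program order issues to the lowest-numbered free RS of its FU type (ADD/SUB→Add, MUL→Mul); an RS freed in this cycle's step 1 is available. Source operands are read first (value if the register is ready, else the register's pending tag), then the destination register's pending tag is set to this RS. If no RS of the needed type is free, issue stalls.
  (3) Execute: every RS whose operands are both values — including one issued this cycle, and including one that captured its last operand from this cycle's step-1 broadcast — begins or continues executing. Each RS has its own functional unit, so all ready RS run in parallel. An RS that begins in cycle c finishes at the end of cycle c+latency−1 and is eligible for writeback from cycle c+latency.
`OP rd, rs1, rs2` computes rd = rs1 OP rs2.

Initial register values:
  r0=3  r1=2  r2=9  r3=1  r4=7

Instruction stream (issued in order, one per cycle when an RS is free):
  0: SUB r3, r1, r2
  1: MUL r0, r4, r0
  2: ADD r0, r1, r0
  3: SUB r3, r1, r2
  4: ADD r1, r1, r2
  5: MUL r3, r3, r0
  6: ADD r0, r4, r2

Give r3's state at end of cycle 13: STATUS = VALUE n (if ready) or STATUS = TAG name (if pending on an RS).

STATUS = VALUE -161

  c1: issue SUB r3<-Add1  regs: r0:3,r1:2,r2:9,r3:Add1,r4:7
  c2: issue MUL r0<-Mul1  regs: r0:Mul1,r1:2,r2:9,r3:Add1,r4:7
  c3: issue ADD r0<-Add2  regs: r0:Add2,r1:2,r2:9,r3:Add1,r4:7
  c4: CDB Add1=-7; issue SUB r3<-Add1  regs: r0:Add2,r1:2,r2:9,r3:Add1,r4:7
  c5: stall  regs: r0:Add2,r1:2,r2:9,r3:Add1,r4:7
  c6: CDB Mul1=21; stall  regs: r0:Add2,r1:2,r2:9,r3:Add1,r4:7
  c7: CDB Add1=-7; issue ADD r1<-Add1  regs: r0:Add2,r1:Add1,r2:9,r3:-7,r4:7
  c8: issue MUL r3<-Mul1  regs: r0:Add2,r1:Add1,r2:9,r3:Mul1,r4:7
  c9: CDB Add2=23; issue ADD r0<-Add2  regs: r0:Add2,r1:Add1,r2:9,r3:Mul1,r4:7
  c10: CDB Add1=11  regs: r0:Add2,r1:11,r2:9,r3:Mul1,r4:7
  c11: -  regs: r0:Add2,r1:11,r2:9,r3:Mul1,r4:7
  c12: CDB Add2=16  regs: r0:16,r1:11,r2:9,r3:Mul1,r4:7
  c13: CDB Mul1=-161  regs: r0:16,r1:11,r2:9,r3:-161,r4:7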